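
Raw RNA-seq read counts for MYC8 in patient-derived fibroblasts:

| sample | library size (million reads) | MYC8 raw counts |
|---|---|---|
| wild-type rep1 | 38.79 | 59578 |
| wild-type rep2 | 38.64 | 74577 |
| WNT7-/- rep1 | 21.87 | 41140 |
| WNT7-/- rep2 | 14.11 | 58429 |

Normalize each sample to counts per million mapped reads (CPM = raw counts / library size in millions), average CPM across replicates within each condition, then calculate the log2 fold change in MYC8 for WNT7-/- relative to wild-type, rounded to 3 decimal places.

CPM(wild-type rep1) = 59578 / 38.79 = 1535.9113
CPM(wild-type rep2) = 74577 / 38.64 = 1930.0466
CPM(WNT7-/- rep1) = 41140 / 21.87 = 1881.1157
CPM(WNT7-/- rep2) = 58429 / 14.11 = 4140.9639
mean CPM(wild-type) = 1732.9790; mean CPM(WNT7-/-) = 3011.0398
Fold change = 3011.0398 / 1732.9790 = 1.73749
log2(1.73749) = 0.7970

0.797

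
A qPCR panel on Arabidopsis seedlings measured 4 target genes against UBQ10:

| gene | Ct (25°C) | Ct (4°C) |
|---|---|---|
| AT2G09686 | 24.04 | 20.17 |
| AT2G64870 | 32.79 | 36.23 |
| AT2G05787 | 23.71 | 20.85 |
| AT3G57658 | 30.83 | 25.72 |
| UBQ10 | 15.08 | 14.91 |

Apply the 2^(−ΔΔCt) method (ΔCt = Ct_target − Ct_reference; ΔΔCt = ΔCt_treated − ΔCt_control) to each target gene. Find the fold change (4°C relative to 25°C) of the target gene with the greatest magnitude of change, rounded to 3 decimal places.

30.696

AT2G09686: ΔΔCt = (20.17−14.91) − (24.04−15.08) = 5.26 − 8.96 = -3.70; fold change = 2^3.70 = 12.996
AT2G64870: ΔΔCt = (36.23−14.91) − (32.79−15.08) = 21.32 − 17.71 = 3.61; fold change = 2^-3.61 = 0.082
AT2G05787: ΔΔCt = (20.85−14.91) − (23.71−15.08) = 5.94 − 8.63 = -2.69; fold change = 2^2.69 = 6.453
AT3G57658: ΔΔCt = (25.72−14.91) − (30.83−15.08) = 10.81 − 15.75 = -4.94; fold change = 2^4.94 = 30.696
AT3G57658 has the largest |ΔΔCt| = 4.94.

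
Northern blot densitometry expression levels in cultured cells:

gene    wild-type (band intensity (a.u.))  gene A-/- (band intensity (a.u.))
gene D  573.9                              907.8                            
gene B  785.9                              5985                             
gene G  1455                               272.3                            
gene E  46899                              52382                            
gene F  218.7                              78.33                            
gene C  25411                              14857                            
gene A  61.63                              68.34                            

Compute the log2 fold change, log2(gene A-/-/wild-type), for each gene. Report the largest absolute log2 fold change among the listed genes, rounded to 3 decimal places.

log2(907.8/573.9) = 0.662  (gene D)
log2(5985/785.9) = 2.929  (gene B)
log2(272.3/1455) = -2.418  (gene G)
log2(52382/46899) = 0.160  (gene E)
log2(78.33/218.7) = -1.481  (gene F)
log2(14857/25411) = -0.774  (gene C)
log2(68.34/61.63) = 0.149  (gene A)
The largest magnitude belongs to gene B.

2.929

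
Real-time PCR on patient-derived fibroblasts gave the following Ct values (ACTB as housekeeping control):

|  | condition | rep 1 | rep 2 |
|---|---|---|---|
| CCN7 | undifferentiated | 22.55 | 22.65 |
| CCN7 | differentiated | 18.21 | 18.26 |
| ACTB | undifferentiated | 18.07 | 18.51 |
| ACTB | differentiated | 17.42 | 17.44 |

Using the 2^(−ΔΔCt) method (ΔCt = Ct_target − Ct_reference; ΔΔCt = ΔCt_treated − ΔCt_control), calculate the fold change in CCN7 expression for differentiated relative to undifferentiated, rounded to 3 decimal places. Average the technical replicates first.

Mean Ct: CCN7 undifferentiated 22.600; CCN7 differentiated 18.235; ACTB undifferentiated 18.290; ACTB differentiated 17.430
ΔCt(undifferentiated) = 22.600 − 18.290 = 4.310
ΔCt(differentiated) = 18.235 − 17.430 = 0.805
ΔΔCt = 0.805 − 4.310 = -3.505
Fold change = 2^(−(-3.505)) = 2^3.505 = 11.3530

11.353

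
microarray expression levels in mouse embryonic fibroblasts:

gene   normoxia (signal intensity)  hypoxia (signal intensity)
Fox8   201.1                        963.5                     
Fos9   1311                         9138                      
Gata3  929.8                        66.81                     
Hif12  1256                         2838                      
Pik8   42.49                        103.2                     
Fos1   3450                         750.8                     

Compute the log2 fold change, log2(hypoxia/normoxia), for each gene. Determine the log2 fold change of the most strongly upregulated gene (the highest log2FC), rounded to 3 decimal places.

log2(963.5/201.1) = 2.260  (Fox8)
log2(9138/1311) = 2.801  (Fos9)
log2(66.81/929.8) = -3.799  (Gata3)
log2(2838/1256) = 1.176  (Hif12)
log2(103.2/42.49) = 1.280  (Pik8)
log2(750.8/3450) = -2.200  (Fos1)
Fos9 is most strongly upregulated.

2.801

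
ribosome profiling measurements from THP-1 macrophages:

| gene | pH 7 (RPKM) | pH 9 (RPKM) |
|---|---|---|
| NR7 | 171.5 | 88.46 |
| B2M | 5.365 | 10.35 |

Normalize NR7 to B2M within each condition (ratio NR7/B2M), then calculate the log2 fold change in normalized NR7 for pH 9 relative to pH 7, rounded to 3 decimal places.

NR7/B2M (pH 7) = 171.5 / 5.365 = 31.966
NR7/B2M (pH 9) = 88.46 / 10.35 = 8.5469
Fold change = 8.5469 / 31.966 = 0.2674
log2(0.2674) = -1.9031

-1.903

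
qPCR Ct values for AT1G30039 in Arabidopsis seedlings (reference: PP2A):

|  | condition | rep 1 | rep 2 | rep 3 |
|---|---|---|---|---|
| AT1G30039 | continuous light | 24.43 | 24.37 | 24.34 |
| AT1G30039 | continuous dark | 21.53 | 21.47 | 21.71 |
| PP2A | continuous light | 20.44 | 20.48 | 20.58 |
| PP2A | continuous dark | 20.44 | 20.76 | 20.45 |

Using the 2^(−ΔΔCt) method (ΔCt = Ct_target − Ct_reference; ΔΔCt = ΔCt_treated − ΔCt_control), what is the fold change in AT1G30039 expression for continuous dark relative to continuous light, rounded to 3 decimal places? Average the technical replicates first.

Mean Ct: AT1G30039 continuous light 24.380; AT1G30039 continuous dark 21.570; PP2A continuous light 20.500; PP2A continuous dark 20.550
ΔCt(continuous light) = 24.380 − 20.500 = 3.880
ΔCt(continuous dark) = 21.570 − 20.550 = 1.020
ΔΔCt = 1.020 − 3.880 = -2.860
Fold change = 2^(−(-2.860)) = 2^2.860 = 7.2602

7.260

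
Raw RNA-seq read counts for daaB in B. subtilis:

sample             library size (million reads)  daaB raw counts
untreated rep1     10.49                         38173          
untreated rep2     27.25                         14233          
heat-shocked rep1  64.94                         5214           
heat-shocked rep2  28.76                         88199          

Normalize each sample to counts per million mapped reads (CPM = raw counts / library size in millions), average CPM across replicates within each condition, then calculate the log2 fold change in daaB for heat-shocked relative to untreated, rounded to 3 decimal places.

-0.403

CPM(untreated rep1) = 38173 / 10.49 = 3638.9895
CPM(untreated rep2) = 14233 / 27.25 = 522.3119
CPM(heat-shocked rep1) = 5214 / 64.94 = 80.2895
CPM(heat-shocked rep2) = 88199 / 28.76 = 3066.7246
mean CPM(untreated) = 2080.6507; mean CPM(heat-shocked) = 1573.5071
Fold change = 1573.5071 / 2080.6507 = 0.75626
log2(0.75626) = -0.4031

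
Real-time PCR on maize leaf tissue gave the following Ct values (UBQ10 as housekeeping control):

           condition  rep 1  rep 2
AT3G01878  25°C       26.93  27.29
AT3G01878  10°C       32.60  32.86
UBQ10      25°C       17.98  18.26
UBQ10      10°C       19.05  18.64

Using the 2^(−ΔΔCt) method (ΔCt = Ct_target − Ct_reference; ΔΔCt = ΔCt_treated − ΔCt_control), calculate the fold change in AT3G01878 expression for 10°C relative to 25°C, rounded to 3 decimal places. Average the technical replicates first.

Mean Ct: AT3G01878 25°C 27.110; AT3G01878 10°C 32.730; UBQ10 25°C 18.120; UBQ10 10°C 18.845
ΔCt(25°C) = 27.110 − 18.120 = 8.990
ΔCt(10°C) = 32.730 − 18.845 = 13.885
ΔΔCt = 13.885 − 8.990 = 4.895
Fold change = 2^(−4.895) = 0.0336

0.034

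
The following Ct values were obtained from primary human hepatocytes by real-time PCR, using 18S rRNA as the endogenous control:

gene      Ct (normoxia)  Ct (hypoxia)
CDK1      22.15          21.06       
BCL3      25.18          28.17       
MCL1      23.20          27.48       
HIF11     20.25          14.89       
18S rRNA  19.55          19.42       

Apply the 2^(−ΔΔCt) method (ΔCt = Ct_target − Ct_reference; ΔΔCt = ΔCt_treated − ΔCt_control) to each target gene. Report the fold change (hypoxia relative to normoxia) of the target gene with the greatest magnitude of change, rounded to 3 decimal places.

CDK1: ΔΔCt = (21.06−19.42) − (22.15−19.55) = 1.64 − 2.60 = -0.96; fold change = 2^0.96 = 1.945
BCL3: ΔΔCt = (28.17−19.42) − (25.18−19.55) = 8.75 − 5.63 = 3.12; fold change = 2^-3.12 = 0.115
MCL1: ΔΔCt = (27.48−19.42) − (23.20−19.55) = 8.06 − 3.65 = 4.41; fold change = 2^-4.41 = 0.047
HIF11: ΔΔCt = (14.89−19.42) − (20.25−19.55) = -4.53 − 0.70 = -5.23; fold change = 2^5.23 = 37.531
HIF11 has the largest |ΔΔCt| = 5.23.

37.531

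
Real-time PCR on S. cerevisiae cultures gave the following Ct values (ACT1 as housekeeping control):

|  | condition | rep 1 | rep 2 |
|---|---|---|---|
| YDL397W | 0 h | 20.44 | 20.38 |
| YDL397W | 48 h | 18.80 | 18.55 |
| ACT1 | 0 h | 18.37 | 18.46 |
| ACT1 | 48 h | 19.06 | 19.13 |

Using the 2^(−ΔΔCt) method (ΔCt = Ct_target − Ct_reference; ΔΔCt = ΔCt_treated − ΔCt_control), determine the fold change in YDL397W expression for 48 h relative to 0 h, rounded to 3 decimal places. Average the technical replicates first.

5.333

Mean Ct: YDL397W 0 h 20.410; YDL397W 48 h 18.675; ACT1 0 h 18.415; ACT1 48 h 19.095
ΔCt(0 h) = 20.410 − 18.415 = 1.995
ΔCt(48 h) = 18.675 − 19.095 = -0.420
ΔΔCt = -0.420 − 1.995 = -2.415
Fold change = 2^(−(-2.415)) = 2^2.415 = 5.3332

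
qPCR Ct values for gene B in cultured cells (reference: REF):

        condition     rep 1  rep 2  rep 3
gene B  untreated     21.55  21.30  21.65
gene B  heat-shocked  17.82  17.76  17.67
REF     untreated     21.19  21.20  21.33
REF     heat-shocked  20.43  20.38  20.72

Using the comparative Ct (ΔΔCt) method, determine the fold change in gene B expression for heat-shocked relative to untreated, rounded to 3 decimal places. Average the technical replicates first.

Mean Ct: gene B untreated 21.500; gene B heat-shocked 17.750; REF untreated 21.240; REF heat-shocked 20.510
ΔCt(untreated) = 21.500 − 21.240 = 0.260
ΔCt(heat-shocked) = 17.750 − 20.510 = -2.760
ΔΔCt = -2.760 − 0.260 = -3.020
Fold change = 2^(−(-3.020)) = 2^3.020 = 8.1117

8.112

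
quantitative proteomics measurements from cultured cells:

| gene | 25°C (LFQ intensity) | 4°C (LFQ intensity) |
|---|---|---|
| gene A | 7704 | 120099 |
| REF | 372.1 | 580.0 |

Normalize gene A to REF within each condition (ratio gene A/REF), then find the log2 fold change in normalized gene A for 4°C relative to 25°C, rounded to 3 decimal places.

3.322

gene A/REF (25°C) = 7704 / 372.1 = 20.704
gene A/REF (4°C) = 120099 / 580.0 = 207.07
Fold change = 207.07 / 20.704 = 10.0013
log2(10.0013) = 3.3221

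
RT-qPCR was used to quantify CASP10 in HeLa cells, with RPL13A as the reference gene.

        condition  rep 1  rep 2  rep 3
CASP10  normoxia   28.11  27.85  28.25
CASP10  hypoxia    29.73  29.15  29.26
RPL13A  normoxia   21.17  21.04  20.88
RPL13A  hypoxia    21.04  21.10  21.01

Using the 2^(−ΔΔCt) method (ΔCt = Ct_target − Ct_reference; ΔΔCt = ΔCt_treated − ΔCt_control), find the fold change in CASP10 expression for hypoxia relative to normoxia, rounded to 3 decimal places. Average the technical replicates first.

0.409

Mean Ct: CASP10 normoxia 28.070; CASP10 hypoxia 29.380; RPL13A normoxia 21.030; RPL13A hypoxia 21.050
ΔCt(normoxia) = 28.070 − 21.030 = 7.040
ΔCt(hypoxia) = 29.380 − 21.050 = 8.330
ΔΔCt = 8.330 − 7.040 = 1.290
Fold change = 2^(−1.290) = 0.4090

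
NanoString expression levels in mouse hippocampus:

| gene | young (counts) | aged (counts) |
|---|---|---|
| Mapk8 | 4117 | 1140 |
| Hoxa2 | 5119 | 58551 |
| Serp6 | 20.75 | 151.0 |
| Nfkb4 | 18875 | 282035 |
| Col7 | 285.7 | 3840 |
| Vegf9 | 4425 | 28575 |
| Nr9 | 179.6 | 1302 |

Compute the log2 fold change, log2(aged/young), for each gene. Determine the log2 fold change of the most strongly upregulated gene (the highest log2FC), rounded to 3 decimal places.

log2(1140/4117) = -1.853  (Mapk8)
log2(58551/5119) = 3.516  (Hoxa2)
log2(151.0/20.75) = 2.863  (Serp6)
log2(282035/18875) = 3.901  (Nfkb4)
log2(3840/285.7) = 3.749  (Col7)
log2(28575/4425) = 2.691  (Vegf9)
log2(1302/179.6) = 2.858  (Nr9)
Nfkb4 is most strongly upregulated.

3.901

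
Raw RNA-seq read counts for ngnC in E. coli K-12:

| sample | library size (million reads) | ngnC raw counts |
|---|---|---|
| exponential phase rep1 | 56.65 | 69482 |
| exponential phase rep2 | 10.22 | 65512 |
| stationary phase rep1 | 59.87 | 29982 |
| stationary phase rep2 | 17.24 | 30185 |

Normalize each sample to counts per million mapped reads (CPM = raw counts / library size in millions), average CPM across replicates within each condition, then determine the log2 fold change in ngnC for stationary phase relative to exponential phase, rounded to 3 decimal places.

-1.762

CPM(exponential phase rep1) = 69482 / 56.65 = 1226.5137
CPM(exponential phase rep2) = 65512 / 10.22 = 6410.1761
CPM(stationary phase rep1) = 29982 / 59.87 = 500.7850
CPM(stationary phase rep2) = 30185 / 17.24 = 1750.8701
mean CPM(exponential phase) = 3818.3449; mean CPM(stationary phase) = 1125.8276
Fold change = 1125.8276 / 3818.3449 = 0.29485
log2(0.29485) = -1.7620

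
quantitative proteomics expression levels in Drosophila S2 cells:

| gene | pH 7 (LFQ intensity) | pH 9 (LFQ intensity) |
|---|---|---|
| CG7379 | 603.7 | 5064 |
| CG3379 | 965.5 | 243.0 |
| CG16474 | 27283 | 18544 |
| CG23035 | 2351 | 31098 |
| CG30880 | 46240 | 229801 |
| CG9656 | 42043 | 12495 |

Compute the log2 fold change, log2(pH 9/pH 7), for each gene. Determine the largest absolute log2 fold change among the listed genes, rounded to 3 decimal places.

3.725

log2(5064/603.7) = 3.068  (CG7379)
log2(243.0/965.5) = -1.990  (CG3379)
log2(18544/27283) = -0.557  (CG16474)
log2(31098/2351) = 3.725  (CG23035)
log2(229801/46240) = 2.313  (CG30880)
log2(12495/42043) = -1.751  (CG9656)
The largest magnitude belongs to CG23035.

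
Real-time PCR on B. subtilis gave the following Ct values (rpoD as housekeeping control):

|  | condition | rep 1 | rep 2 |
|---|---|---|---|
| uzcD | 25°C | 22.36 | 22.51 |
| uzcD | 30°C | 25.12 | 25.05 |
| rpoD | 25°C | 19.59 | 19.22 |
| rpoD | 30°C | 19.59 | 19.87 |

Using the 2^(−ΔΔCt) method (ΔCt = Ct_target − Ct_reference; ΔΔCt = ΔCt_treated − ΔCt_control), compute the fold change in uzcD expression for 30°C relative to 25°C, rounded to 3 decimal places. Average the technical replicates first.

Mean Ct: uzcD 25°C 22.435; uzcD 30°C 25.085; rpoD 25°C 19.405; rpoD 30°C 19.730
ΔCt(25°C) = 22.435 − 19.405 = 3.030
ΔCt(30°C) = 25.085 − 19.730 = 5.355
ΔΔCt = 5.355 − 3.030 = 2.325
Fold change = 2^(−2.325) = 0.1996

0.200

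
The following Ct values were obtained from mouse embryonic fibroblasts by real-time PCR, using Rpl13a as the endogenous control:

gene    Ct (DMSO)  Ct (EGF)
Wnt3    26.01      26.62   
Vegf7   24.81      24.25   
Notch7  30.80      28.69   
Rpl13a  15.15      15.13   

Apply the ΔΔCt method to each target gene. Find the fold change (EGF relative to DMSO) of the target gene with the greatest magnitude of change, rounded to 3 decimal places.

Wnt3: ΔΔCt = (26.62−15.13) − (26.01−15.15) = 11.49 − 10.86 = 0.63; fold change = 2^-0.63 = 0.646
Vegf7: ΔΔCt = (24.25−15.13) − (24.81−15.15) = 9.12 − 9.66 = -0.54; fold change = 2^0.54 = 1.454
Notch7: ΔΔCt = (28.69−15.13) − (30.80−15.15) = 13.56 − 15.65 = -2.09; fold change = 2^2.09 = 4.257
Notch7 has the largest |ΔΔCt| = 2.09.

4.257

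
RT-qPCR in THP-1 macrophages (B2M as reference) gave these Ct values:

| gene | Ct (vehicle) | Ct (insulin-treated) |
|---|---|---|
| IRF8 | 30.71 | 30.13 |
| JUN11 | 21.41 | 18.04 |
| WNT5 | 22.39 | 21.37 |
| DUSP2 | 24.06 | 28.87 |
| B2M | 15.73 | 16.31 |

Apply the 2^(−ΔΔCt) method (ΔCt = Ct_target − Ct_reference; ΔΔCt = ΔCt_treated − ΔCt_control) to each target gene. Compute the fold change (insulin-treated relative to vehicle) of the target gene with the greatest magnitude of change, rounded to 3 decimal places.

0.053

IRF8: ΔΔCt = (30.13−16.31) − (30.71−15.73) = 13.82 − 14.98 = -1.16; fold change = 2^1.16 = 2.235
JUN11: ΔΔCt = (18.04−16.31) − (21.41−15.73) = 1.73 − 5.68 = -3.95; fold change = 2^3.95 = 15.455
WNT5: ΔΔCt = (21.37−16.31) − (22.39−15.73) = 5.06 − 6.66 = -1.60; fold change = 2^1.60 = 3.031
DUSP2: ΔΔCt = (28.87−16.31) − (24.06−15.73) = 12.56 − 8.33 = 4.23; fold change = 2^-4.23 = 0.053
DUSP2 has the largest |ΔΔCt| = 4.23.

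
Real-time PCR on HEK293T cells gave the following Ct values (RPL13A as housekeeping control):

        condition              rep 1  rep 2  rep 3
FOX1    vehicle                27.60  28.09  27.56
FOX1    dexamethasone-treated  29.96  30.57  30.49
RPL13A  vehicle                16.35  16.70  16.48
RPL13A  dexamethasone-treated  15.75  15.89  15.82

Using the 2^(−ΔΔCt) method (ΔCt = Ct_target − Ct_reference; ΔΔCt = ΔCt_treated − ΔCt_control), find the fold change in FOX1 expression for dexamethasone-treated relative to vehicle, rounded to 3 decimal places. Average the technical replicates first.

Mean Ct: FOX1 vehicle 27.750; FOX1 dexamethasone-treated 30.340; RPL13A vehicle 16.510; RPL13A dexamethasone-treated 15.820
ΔCt(vehicle) = 27.750 − 16.510 = 11.240
ΔCt(dexamethasone-treated) = 30.340 − 15.820 = 14.520
ΔΔCt = 14.520 − 11.240 = 3.280
Fold change = 2^(−3.280) = 0.1029

0.103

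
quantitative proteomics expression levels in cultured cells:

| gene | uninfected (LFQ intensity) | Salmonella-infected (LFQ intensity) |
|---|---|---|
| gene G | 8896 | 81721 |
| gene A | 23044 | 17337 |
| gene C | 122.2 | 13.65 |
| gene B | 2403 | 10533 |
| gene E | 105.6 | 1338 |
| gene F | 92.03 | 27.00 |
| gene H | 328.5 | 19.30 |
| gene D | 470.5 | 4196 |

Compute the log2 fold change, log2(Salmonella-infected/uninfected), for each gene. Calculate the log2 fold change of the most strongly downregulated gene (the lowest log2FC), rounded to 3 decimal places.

log2(81721/8896) = 3.199  (gene G)
log2(17337/23044) = -0.411  (gene A)
log2(13.65/122.2) = -3.162  (gene C)
log2(10533/2403) = 2.132  (gene B)
log2(1338/105.6) = 3.663  (gene E)
log2(27.00/92.03) = -1.769  (gene F)
log2(19.30/328.5) = -4.089  (gene H)
log2(4196/470.5) = 3.157  (gene D)
gene H is most strongly downregulated.

-4.089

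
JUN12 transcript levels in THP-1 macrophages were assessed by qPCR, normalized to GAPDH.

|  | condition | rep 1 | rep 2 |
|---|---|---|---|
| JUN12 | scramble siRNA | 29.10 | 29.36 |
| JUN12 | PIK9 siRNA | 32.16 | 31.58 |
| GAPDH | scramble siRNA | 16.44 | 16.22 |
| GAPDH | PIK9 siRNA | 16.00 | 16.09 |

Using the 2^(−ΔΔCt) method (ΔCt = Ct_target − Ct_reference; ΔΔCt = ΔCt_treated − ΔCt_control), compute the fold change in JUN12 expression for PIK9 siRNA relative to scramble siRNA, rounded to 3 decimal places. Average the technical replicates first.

Mean Ct: JUN12 scramble siRNA 29.230; JUN12 PIK9 siRNA 31.870; GAPDH scramble siRNA 16.330; GAPDH PIK9 siRNA 16.045
ΔCt(scramble siRNA) = 29.230 − 16.330 = 12.900
ΔCt(PIK9 siRNA) = 31.870 − 16.045 = 15.825
ΔΔCt = 15.825 − 12.900 = 2.925
Fold change = 2^(−2.925) = 0.1317

0.132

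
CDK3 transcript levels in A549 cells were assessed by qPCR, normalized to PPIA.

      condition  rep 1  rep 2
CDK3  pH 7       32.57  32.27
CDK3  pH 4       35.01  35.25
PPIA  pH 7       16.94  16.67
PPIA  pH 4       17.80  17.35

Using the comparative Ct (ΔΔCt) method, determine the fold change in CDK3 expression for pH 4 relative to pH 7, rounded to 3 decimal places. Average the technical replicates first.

0.261

Mean Ct: CDK3 pH 7 32.420; CDK3 pH 4 35.130; PPIA pH 7 16.805; PPIA pH 4 17.575
ΔCt(pH 7) = 32.420 − 16.805 = 15.615
ΔCt(pH 4) = 35.130 − 17.575 = 17.555
ΔΔCt = 17.555 − 15.615 = 1.940
Fold change = 2^(−1.940) = 0.2606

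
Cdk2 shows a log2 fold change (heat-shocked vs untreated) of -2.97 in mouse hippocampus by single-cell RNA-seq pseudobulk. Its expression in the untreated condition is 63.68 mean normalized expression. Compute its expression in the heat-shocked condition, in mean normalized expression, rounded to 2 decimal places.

Fold change = 2^(-2.97) = 0.1276
heat-shocked expression = 63.68 × 0.1276 = 8.13

8.13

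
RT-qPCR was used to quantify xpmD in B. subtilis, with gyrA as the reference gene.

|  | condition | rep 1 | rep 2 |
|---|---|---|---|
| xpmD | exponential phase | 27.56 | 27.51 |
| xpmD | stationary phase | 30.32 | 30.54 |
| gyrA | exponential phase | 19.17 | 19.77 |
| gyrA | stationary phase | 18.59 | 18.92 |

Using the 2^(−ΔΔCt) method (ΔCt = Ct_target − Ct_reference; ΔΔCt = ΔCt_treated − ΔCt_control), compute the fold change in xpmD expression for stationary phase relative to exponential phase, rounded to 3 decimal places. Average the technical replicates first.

Mean Ct: xpmD exponential phase 27.535; xpmD stationary phase 30.430; gyrA exponential phase 19.470; gyrA stationary phase 18.755
ΔCt(exponential phase) = 27.535 − 19.470 = 8.065
ΔCt(stationary phase) = 30.430 − 18.755 = 11.675
ΔΔCt = 11.675 − 8.065 = 3.610
Fold change = 2^(−3.610) = 0.0819

0.082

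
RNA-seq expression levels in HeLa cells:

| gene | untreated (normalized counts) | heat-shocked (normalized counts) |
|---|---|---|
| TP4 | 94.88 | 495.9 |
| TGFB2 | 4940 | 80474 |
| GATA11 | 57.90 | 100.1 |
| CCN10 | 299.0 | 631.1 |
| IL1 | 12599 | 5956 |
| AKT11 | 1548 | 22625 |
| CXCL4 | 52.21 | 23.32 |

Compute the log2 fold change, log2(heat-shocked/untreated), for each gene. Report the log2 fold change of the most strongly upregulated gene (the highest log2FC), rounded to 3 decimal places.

4.026

log2(495.9/94.88) = 2.386  (TP4)
log2(80474/4940) = 4.026  (TGFB2)
log2(100.1/57.90) = 0.790  (GATA11)
log2(631.1/299.0) = 1.078  (CCN10)
log2(5956/12599) = -1.081  (IL1)
log2(22625/1548) = 3.869  (AKT11)
log2(23.32/52.21) = -1.163  (CXCL4)
TGFB2 is most strongly upregulated.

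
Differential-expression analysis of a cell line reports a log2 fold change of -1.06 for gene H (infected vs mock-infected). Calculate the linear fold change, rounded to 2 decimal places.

0.48

Fold change = 2^(-1.06) = 0.480
That is, gene H drops to 48.0% of the mock-infected level.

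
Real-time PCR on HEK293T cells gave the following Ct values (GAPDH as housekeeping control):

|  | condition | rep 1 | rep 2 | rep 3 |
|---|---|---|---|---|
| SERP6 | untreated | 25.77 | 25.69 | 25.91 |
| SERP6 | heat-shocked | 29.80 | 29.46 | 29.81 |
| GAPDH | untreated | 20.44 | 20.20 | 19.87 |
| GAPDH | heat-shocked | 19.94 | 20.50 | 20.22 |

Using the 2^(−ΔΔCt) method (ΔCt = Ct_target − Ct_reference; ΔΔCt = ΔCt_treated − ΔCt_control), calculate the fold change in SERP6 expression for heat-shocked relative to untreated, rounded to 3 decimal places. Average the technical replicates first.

0.069

Mean Ct: SERP6 untreated 25.790; SERP6 heat-shocked 29.690; GAPDH untreated 20.170; GAPDH heat-shocked 20.220
ΔCt(untreated) = 25.790 − 20.170 = 5.620
ΔCt(heat-shocked) = 29.690 − 20.220 = 9.470
ΔΔCt = 9.470 − 5.620 = 3.850
Fold change = 2^(−3.850) = 0.0693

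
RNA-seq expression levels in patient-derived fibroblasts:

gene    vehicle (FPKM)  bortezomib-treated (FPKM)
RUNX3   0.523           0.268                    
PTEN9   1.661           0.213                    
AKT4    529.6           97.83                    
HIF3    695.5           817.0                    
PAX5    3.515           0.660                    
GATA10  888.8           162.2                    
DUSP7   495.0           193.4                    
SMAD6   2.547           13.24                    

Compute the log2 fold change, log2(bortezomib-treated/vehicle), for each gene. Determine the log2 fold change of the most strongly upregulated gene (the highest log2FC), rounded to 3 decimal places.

log2(0.268/0.523) = -0.965  (RUNX3)
log2(0.213/1.661) = -2.963  (PTEN9)
log2(97.83/529.6) = -2.437  (AKT4)
log2(817.0/695.5) = 0.232  (HIF3)
log2(0.660/3.515) = -2.413  (PAX5)
log2(162.2/888.8) = -2.454  (GATA10)
log2(193.4/495.0) = -1.356  (DUSP7)
log2(13.24/2.547) = 2.378  (SMAD6)
SMAD6 is most strongly upregulated.

2.378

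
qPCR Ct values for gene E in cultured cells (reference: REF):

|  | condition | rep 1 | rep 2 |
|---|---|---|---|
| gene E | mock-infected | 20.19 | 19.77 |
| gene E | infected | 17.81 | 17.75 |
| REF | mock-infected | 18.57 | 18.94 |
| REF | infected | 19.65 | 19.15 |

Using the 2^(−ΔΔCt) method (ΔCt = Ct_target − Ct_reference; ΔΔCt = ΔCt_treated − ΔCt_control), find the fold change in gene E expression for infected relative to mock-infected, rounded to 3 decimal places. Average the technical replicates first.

Mean Ct: gene E mock-infected 19.980; gene E infected 17.780; REF mock-infected 18.755; REF infected 19.400
ΔCt(mock-infected) = 19.980 − 18.755 = 1.225
ΔCt(infected) = 17.780 − 19.400 = -1.620
ΔΔCt = -1.620 − 1.225 = -2.845
Fold change = 2^(−(-2.845)) = 2^2.845 = 7.1851

7.185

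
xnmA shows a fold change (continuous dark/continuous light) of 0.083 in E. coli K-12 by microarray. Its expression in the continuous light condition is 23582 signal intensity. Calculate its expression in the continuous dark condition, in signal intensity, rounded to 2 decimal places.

continuous dark expression = 23582 × 0.083 = 1957.31

1957.31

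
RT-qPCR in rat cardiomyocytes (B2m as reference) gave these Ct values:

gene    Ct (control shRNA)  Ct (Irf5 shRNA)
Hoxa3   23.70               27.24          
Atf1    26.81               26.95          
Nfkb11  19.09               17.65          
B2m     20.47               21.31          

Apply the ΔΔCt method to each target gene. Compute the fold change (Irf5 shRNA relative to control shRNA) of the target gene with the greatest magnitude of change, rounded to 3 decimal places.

Hoxa3: ΔΔCt = (27.24−21.31) − (23.70−20.47) = 5.93 − 3.23 = 2.70; fold change = 2^-2.70 = 0.154
Atf1: ΔΔCt = (26.95−21.31) − (26.81−20.47) = 5.64 − 6.34 = -0.70; fold change = 2^0.70 = 1.625
Nfkb11: ΔΔCt = (17.65−21.31) − (19.09−20.47) = -3.66 − (-1.38) = -2.28; fold change = 2^2.28 = 4.857
Hoxa3 has the largest |ΔΔCt| = 2.70.

0.154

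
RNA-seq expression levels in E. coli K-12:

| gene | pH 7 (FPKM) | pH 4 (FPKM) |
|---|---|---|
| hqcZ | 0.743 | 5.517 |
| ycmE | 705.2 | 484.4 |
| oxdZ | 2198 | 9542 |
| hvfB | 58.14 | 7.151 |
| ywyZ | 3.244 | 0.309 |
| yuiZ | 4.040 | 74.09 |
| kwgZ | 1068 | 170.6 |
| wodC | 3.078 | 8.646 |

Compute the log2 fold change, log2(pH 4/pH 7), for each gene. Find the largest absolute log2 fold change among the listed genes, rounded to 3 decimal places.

4.197

log2(5.517/0.743) = 2.892  (hqcZ)
log2(484.4/705.2) = -0.542  (ycmE)
log2(9542/2198) = 2.118  (oxdZ)
log2(7.151/58.14) = -3.023  (hvfB)
log2(0.309/3.244) = -3.392  (ywyZ)
log2(74.09/4.040) = 4.197  (yuiZ)
log2(170.6/1068) = -2.646  (kwgZ)
log2(8.646/3.078) = 1.490  (wodC)
The largest magnitude belongs to yuiZ.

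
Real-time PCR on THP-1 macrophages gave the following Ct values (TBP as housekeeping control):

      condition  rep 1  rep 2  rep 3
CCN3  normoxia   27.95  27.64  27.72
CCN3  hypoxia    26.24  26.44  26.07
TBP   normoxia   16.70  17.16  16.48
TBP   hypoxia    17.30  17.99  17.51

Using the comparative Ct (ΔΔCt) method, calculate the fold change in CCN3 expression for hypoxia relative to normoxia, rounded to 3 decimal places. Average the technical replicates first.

Mean Ct: CCN3 normoxia 27.770; CCN3 hypoxia 26.250; TBP normoxia 16.780; TBP hypoxia 17.600
ΔCt(normoxia) = 27.770 − 16.780 = 10.990
ΔCt(hypoxia) = 26.250 − 17.600 = 8.650
ΔΔCt = 8.650 − 10.990 = -2.340
Fold change = 2^(−(-2.340)) = 2^2.340 = 5.0630

5.063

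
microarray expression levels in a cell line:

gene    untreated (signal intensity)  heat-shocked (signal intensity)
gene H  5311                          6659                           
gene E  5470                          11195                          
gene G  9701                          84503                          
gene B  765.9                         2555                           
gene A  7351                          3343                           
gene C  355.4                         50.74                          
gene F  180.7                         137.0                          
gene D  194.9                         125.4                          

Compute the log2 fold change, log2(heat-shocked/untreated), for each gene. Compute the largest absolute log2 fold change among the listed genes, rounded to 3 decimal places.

3.123

log2(6659/5311) = 0.326  (gene H)
log2(11195/5470) = 1.033  (gene E)
log2(84503/9701) = 3.123  (gene G)
log2(2555/765.9) = 1.738  (gene B)
log2(3343/7351) = -1.137  (gene A)
log2(50.74/355.4) = -2.808  (gene C)
log2(137.0/180.7) = -0.399  (gene F)
log2(125.4/194.9) = -0.636  (gene D)
The largest magnitude belongs to gene G.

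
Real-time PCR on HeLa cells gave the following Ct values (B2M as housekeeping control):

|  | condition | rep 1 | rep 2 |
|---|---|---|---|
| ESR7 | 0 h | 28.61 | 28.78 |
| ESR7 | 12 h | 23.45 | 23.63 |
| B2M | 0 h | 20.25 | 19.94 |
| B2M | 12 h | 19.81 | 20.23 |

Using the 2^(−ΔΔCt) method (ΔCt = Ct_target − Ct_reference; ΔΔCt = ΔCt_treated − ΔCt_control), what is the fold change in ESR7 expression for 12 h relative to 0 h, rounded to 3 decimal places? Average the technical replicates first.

Mean Ct: ESR7 0 h 28.695; ESR7 12 h 23.540; B2M 0 h 20.095; B2M 12 h 20.020
ΔCt(0 h) = 28.695 − 20.095 = 8.600
ΔCt(12 h) = 23.540 − 20.020 = 3.520
ΔΔCt = 3.520 − 8.600 = -5.080
Fold change = 2^(−(-5.080)) = 2^5.080 = 33.8246

33.825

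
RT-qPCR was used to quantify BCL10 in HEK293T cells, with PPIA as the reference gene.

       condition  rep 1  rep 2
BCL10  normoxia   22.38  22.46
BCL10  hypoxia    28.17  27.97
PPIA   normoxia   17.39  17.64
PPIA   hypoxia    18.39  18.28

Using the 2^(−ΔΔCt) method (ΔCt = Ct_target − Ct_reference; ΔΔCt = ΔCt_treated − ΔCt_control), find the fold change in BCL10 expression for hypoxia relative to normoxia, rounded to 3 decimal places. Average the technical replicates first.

Mean Ct: BCL10 normoxia 22.420; BCL10 hypoxia 28.070; PPIA normoxia 17.515; PPIA hypoxia 18.335
ΔCt(normoxia) = 22.420 − 17.515 = 4.905
ΔCt(hypoxia) = 28.070 − 18.335 = 9.735
ΔΔCt = 9.735 − 4.905 = 4.830
Fold change = 2^(−4.830) = 0.0352

0.035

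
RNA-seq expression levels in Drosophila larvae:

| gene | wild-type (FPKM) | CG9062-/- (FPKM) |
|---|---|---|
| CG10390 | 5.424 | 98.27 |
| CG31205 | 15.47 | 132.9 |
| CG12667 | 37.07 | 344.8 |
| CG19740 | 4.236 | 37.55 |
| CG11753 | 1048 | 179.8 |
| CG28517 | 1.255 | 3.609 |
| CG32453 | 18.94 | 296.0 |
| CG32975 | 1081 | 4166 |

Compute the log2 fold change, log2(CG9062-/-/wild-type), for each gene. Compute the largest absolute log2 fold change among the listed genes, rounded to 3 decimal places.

4.179

log2(98.27/5.424) = 4.179  (CG10390)
log2(132.9/15.47) = 3.103  (CG31205)
log2(344.8/37.07) = 3.217  (CG12667)
log2(37.55/4.236) = 3.148  (CG19740)
log2(179.8/1048) = -2.543  (CG11753)
log2(3.609/1.255) = 1.524  (CG28517)
log2(296.0/18.94) = 3.966  (CG32453)
log2(4166/1081) = 1.946  (CG32975)
The largest magnitude belongs to CG10390.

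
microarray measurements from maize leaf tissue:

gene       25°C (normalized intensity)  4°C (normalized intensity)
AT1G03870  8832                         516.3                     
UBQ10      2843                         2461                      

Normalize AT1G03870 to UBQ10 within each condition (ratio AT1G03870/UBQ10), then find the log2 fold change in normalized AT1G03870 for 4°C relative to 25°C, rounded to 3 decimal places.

-3.888

AT1G03870/UBQ10 (25°C) = 8832 / 2843 = 3.1066
AT1G03870/UBQ10 (4°C) = 516.3 / 2461 = 0.20979
Fold change = 0.20979 / 3.1066 = 0.0675
log2(0.0675) = -3.8883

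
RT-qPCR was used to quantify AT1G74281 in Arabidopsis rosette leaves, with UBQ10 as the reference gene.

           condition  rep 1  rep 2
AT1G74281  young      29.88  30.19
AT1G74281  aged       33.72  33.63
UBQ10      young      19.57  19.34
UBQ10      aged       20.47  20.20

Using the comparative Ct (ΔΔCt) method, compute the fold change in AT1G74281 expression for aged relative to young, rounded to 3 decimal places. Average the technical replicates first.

0.148

Mean Ct: AT1G74281 young 30.035; AT1G74281 aged 33.675; UBQ10 young 19.455; UBQ10 aged 20.335
ΔCt(young) = 30.035 − 19.455 = 10.580
ΔCt(aged) = 33.675 − 20.335 = 13.340
ΔΔCt = 13.340 − 10.580 = 2.760
Fold change = 2^(−2.760) = 0.1476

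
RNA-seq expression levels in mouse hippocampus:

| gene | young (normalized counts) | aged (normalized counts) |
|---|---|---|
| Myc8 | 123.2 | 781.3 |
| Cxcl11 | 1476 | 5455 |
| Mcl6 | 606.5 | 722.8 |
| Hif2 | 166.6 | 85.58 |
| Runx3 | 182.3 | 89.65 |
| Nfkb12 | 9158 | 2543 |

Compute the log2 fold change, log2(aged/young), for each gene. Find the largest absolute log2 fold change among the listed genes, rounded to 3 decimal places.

log2(781.3/123.2) = 2.665  (Myc8)
log2(5455/1476) = 1.886  (Cxcl11)
log2(722.8/606.5) = 0.253  (Mcl6)
log2(85.58/166.6) = -0.961  (Hif2)
log2(89.65/182.3) = -1.024  (Runx3)
log2(2543/9158) = -1.849  (Nfkb12)
The largest magnitude belongs to Myc8.

2.665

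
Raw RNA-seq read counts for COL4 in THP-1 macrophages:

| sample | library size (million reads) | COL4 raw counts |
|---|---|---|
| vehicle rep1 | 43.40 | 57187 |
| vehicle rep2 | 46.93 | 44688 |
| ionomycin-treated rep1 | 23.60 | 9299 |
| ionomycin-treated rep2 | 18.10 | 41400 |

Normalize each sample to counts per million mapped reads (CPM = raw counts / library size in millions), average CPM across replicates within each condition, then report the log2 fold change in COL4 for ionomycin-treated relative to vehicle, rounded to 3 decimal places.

CPM(vehicle rep1) = 57187 / 43.40 = 1317.6728
CPM(vehicle rep2) = 44688 / 46.93 = 952.2267
CPM(ionomycin-treated rep1) = 9299 / 23.60 = 394.0254
CPM(ionomycin-treated rep2) = 41400 / 18.10 = 2287.2928
mean CPM(vehicle) = 1134.9498; mean CPM(ionomycin-treated) = 1340.6591
Fold change = 1340.6591 / 1134.9498 = 1.18125
log2(1.18125) = 0.2403

0.240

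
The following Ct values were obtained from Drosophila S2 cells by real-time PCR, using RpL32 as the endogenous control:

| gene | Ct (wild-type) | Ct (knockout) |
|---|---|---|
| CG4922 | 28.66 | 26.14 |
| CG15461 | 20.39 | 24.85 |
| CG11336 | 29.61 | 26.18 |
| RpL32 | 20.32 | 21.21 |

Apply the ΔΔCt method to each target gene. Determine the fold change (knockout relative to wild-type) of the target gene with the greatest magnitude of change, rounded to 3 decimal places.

19.973

CG4922: ΔΔCt = (26.14−21.21) − (28.66−20.32) = 4.93 − 8.34 = -3.41; fold change = 2^3.41 = 10.629
CG15461: ΔΔCt = (24.85−21.21) − (20.39−20.32) = 3.64 − 0.07 = 3.57; fold change = 2^-3.57 = 0.084
CG11336: ΔΔCt = (26.18−21.21) − (29.61−20.32) = 4.97 − 9.29 = -4.32; fold change = 2^4.32 = 19.973
CG11336 has the largest |ΔΔCt| = 4.32.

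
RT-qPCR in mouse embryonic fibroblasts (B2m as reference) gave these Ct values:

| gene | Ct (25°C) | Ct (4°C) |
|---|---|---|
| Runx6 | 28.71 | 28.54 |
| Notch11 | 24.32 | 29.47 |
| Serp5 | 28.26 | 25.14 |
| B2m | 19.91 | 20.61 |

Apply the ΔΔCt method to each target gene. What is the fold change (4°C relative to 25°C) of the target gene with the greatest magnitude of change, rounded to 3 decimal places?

Runx6: ΔΔCt = (28.54−20.61) − (28.71−19.91) = 7.93 − 8.80 = -0.87; fold change = 2^0.87 = 1.828
Notch11: ΔΔCt = (29.47−20.61) − (24.32−19.91) = 8.86 − 4.41 = 4.45; fold change = 2^-4.45 = 0.046
Serp5: ΔΔCt = (25.14−20.61) − (28.26−19.91) = 4.53 − 8.35 = -3.82; fold change = 2^3.82 = 14.123
Notch11 has the largest |ΔΔCt| = 4.45.

0.046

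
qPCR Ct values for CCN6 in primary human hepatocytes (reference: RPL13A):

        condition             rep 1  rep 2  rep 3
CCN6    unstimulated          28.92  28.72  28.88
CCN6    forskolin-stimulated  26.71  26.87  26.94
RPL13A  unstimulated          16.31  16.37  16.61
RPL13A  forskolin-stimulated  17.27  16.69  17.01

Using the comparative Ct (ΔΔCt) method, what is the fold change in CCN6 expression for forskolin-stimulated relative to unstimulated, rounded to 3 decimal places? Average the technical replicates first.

Mean Ct: CCN6 unstimulated 28.840; CCN6 forskolin-stimulated 26.840; RPL13A unstimulated 16.430; RPL13A forskolin-stimulated 16.990
ΔCt(unstimulated) = 28.840 − 16.430 = 12.410
ΔCt(forskolin-stimulated) = 26.840 − 16.990 = 9.850
ΔΔCt = 9.850 − 12.410 = -2.560
Fold change = 2^(−(-2.560)) = 2^2.560 = 5.8971

5.897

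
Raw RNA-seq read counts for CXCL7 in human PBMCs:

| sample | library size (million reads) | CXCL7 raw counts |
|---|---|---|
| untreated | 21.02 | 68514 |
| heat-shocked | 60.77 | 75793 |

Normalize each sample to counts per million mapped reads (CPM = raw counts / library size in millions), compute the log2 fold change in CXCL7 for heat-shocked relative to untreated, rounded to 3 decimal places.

-1.386

CPM(untreated) = 68514 / 21.02 = 3259.4672
CPM(heat-shocked) = 75793 / 60.77 = 1247.2108
Fold change = 1247.2108 / 3259.4672 = 0.38264
log2(0.38264) = -1.3859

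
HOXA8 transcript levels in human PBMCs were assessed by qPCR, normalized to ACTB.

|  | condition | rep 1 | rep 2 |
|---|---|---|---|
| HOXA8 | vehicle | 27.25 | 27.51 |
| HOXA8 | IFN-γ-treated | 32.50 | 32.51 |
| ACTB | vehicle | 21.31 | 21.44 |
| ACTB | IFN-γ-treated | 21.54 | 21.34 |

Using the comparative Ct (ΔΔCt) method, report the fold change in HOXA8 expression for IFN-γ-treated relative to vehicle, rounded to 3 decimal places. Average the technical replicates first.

0.030

Mean Ct: HOXA8 vehicle 27.380; HOXA8 IFN-γ-treated 32.505; ACTB vehicle 21.375; ACTB IFN-γ-treated 21.440
ΔCt(vehicle) = 27.380 − 21.375 = 6.005
ΔCt(IFN-γ-treated) = 32.505 − 21.440 = 11.065
ΔΔCt = 11.065 − 6.005 = 5.060
Fold change = 2^(−5.060) = 0.0300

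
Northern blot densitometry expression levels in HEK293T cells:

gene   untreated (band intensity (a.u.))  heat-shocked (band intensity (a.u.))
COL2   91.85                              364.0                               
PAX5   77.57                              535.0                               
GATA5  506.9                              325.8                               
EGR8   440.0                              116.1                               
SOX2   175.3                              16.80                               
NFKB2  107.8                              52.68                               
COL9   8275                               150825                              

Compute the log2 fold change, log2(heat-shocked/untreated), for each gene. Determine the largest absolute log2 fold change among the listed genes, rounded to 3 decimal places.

log2(364.0/91.85) = 1.987  (COL2)
log2(535.0/77.57) = 2.786  (PAX5)
log2(325.8/506.9) = -0.638  (GATA5)
log2(116.1/440.0) = -1.922  (EGR8)
log2(16.80/175.3) = -3.383  (SOX2)
log2(52.68/107.8) = -1.033  (NFKB2)
log2(150825/8275) = 4.188  (COL9)
The largest magnitude belongs to COL9.

4.188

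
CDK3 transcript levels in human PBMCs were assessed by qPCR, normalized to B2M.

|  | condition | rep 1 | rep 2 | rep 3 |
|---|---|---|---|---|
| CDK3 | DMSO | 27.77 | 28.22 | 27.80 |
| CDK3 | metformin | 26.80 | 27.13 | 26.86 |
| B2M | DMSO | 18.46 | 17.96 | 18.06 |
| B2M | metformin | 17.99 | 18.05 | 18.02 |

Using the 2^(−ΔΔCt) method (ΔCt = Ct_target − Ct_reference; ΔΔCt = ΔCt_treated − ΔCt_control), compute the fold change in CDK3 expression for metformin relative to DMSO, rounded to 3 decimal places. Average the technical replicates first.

1.815

Mean Ct: CDK3 DMSO 27.930; CDK3 metformin 26.930; B2M DMSO 18.160; B2M metformin 18.020
ΔCt(DMSO) = 27.930 − 18.160 = 9.770
ΔCt(metformin) = 26.930 − 18.020 = 8.910
ΔΔCt = 8.910 − 9.770 = -0.860
Fold change = 2^(−(-0.860)) = 2^0.860 = 1.8150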